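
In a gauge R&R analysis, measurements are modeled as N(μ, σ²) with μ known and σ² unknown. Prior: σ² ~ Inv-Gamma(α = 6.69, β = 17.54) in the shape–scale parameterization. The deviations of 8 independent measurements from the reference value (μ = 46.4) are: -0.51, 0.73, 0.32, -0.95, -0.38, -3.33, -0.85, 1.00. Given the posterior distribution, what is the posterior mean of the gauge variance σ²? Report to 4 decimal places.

With known mean μ and an Inverse-Gamma(α, β) prior on σ², the Normal likelihood is conjugate: posterior is Inv-Gamma(α + n/2, β + Σ(xᵢ−μ)²/2).
Σ(xᵢ−μ)² = (-0.51)² + (0.73)² + (0.32)² + (-0.95)² + (-0.38)² + (-3.33)² + (-0.85)² + (1.00)² = 14.7537.
Posterior: Inv-Gamma(6.69 + 8/2, 17.54 + 14.7537/2) = Inv-Gamma(10.69, 24.91685).
E[σ²|data] = β/(α−1) = 24.91685/9.69 = 2.5714.

2.5714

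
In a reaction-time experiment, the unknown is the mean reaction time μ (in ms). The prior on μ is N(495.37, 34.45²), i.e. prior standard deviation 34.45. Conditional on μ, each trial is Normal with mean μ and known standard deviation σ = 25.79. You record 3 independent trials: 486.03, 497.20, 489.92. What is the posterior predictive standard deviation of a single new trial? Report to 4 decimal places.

29.1879

For Normal data with known variance σ², a Normal(μ₀, σ₀²) prior on μ is conjugate. Posterior precision = 1/σ₀² + n/σ²; posterior mean is the precision-weighted average of μ₀ and x̄.
σ₀² = 34.45² = 1186.8025, σ² = 25.79² = 665.1241; σ² + n·σ₀² = 665.1241 + 3·1186.8025 = 4225.5316.
Posterior precision = 1/σ₀² + n/σ² = 1/1186.8025 + 3/665.1241 = (σ² + n·σ₀²)/(σ₀²σ²) = 4225.5316/(1186.8025·665.1241); posterior variance σₙ² = σ₀²σ²/(σ² + n·σ₀²) = 1186.8025·665.1241/4225.5316 = 186.809855.
Predictive variance for one new observation = σₙ² + σ² = 1186.8025·665.1241/4225.5316 + 665.1241 = σ²·(σ₀² + 4225.5316)/4225.5316 = 665.1241·5412.3341/4225.5316 = 851.933955; SD = √(665.1241·5412.3341/4225.5316) = 29.1879.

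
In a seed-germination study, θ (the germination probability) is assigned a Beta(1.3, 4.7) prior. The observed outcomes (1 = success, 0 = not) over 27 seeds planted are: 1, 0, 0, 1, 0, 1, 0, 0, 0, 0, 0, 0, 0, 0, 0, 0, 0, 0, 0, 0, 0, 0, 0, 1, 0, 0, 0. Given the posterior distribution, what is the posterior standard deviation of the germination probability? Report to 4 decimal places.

The Beta prior is conjugate to a Binomial/Bernoulli likelihood; the update adds successes to α and failures to β.
Posterior: Beta(α+k, β+n−k) = Beta(1.3+4, 4.7+23) = Beta(5.3, 27.7).
Var = αβ/((α+β)²(α+β+1)) = 5.3·27.7/(33.0²·34.0) = 0.00396505; SD = √0.00396505 = 0.0630.

0.0630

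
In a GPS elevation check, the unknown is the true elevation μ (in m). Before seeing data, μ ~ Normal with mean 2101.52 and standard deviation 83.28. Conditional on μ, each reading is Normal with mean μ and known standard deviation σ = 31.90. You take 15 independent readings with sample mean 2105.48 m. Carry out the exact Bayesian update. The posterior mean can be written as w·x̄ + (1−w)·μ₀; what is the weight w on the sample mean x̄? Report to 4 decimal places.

0.9903

For Normal data with known variance σ², a Normal(μ₀, σ₀²) prior on μ is conjugate. Posterior precision = 1/σ₀² + n/σ²; posterior mean is the precision-weighted average of μ₀ and x̄.
σ₀² = 83.28² = 6935.5584, σ² = 31.90² = 1017.61. Prior precision 1/σ₀² = 1/6935.5584; data precision n/σ² = 15/1017.61.
w = (n/σ²)/(1/σ₀² + n/σ²) = n·σ₀²/(σ² + n·σ₀²) = 15·6935.5584/(1017.61 + 15·6935.5584) = 104033.376/105050.986 = 0.9903.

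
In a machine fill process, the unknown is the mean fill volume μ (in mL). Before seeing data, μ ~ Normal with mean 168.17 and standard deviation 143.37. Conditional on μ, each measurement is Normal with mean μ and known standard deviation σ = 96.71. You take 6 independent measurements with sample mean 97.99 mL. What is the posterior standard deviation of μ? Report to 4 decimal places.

For Normal data with known variance σ², a Normal(μ₀, σ₀²) prior on μ is conjugate. Posterior precision = 1/σ₀² + n/σ²; posterior mean is the precision-weighted average of μ₀ and x̄.
σ₀² = 143.37² = 20554.9569, σ² = 96.71² = 9352.8241; σ² + n·σ₀² = 9352.8241 + 6·20554.9569 = 132682.5655.
Posterior precision = 1/σ₀² + n/σ² = 1/20554.9569 + 6/9352.8241 = (σ² + n·σ₀²)/(σ₀²σ²) = 132682.5655/(20554.9569·9352.8241); posterior variance σₙ² = σ₀²σ²/(σ² + n·σ₀²) = 20554.9569·9352.8241/132682.5655 = 1448.923568.
Posterior SD = √σₙ² = √(20554.9569·9352.8241/132682.5655) = 38.0647.

38.0647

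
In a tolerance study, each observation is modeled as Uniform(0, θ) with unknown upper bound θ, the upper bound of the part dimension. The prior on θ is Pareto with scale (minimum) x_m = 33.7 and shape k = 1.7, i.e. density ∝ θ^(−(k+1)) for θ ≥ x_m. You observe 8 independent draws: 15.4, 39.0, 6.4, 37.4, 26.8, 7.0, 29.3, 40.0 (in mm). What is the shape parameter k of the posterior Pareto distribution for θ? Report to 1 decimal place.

A Pareto(scale x_m, shape k) prior on the upper bound θ of Uniform(0, θ) is conjugate: posterior is Pareto(max(x_m, max xᵢ), k + n).
Sample maximum = 40.0; prior scale x_m = 33.7 → posterior scale = max = 40.0.
Posterior shape = 1.7 + 8 = 9.7.
Posterior shape k = 9.7.

9.7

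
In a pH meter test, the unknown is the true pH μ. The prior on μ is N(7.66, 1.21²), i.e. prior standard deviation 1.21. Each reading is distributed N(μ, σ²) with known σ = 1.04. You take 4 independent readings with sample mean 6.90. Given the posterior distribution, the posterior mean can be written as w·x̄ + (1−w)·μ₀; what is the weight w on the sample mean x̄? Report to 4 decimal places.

0.8441

For Normal data with known variance σ², a Normal(μ₀, σ₀²) prior on μ is conjugate. Posterior precision = 1/σ₀² + n/σ²; posterior mean is the precision-weighted average of μ₀ and x̄.
σ₀² = 1.21² = 1.4641, σ² = 1.04² = 1.0816. Prior precision 1/σ₀² = 1/1.4641; data precision n/σ² = 4/1.0816.
w = (n/σ²)/(1/σ₀² + n/σ²) = n·σ₀²/(σ² + n·σ₀²) = 4·1.4641/(1.0816 + 4·1.4641) = 5.8564/6.938 = 0.8441.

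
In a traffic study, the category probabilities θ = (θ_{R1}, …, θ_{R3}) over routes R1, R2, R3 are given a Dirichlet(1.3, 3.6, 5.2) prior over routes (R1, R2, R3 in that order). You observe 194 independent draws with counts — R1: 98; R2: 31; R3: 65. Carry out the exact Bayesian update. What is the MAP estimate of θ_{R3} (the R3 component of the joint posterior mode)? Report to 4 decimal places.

0.3441

The Dirichlet prior is conjugate to the Multinomial likelihood: each posterior αⱼ = prior αⱼ + observed count nⱼ.
Posterior concentration: (99.3, 34.6, 70.2), total = 204.1.
Joint mode component: (α_{R3}−1)/(Σα−K) = 69.2/201.1 = 0.3441.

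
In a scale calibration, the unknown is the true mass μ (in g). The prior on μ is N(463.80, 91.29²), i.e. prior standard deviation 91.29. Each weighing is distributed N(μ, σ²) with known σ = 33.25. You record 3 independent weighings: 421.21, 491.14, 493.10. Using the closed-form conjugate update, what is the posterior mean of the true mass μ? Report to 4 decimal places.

For Normal data with known variance σ², a Normal(μ₀, σ₀²) prior on μ is conjugate. Posterior precision = 1/σ₀² + n/σ²; posterior mean is the precision-weighted average of μ₀ and x̄.
Σxᵢ = 421.21 + 491.14 + 493.10 = 1405.45, so n·x̄ = 1405.45.
σ₀² = 91.29² = 8333.8641, σ² = 33.25² = 1105.5625; σ² + n·σ₀² = 1105.5625 + 3·8333.8641 = 26107.1548.
Posterior mean = (μ₀/σ₀² + n·x̄/σ²)/(1/σ₀² + n/σ²) = (σ²·μ₀ + σ₀²·n·x̄)/(σ² + n·σ₀²) = (1105.5625·463.80 + 8333.8641·1405.45)/26107.1548 = 12225589.186845/26107.1548 = 468.2850.

468.2850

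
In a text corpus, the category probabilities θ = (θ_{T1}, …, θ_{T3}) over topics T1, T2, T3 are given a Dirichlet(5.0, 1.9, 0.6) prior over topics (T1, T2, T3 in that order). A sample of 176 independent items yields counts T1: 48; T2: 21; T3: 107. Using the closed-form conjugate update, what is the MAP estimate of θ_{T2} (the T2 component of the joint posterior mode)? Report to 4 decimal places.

0.1213

The Dirichlet prior is conjugate to the Multinomial likelihood: each posterior αⱼ = prior αⱼ + observed count nⱼ.
Posterior concentration: (53.0, 22.9, 107.6), total = 183.5.
Joint mode component: (α_{T2}−1)/(Σα−K) = 21.9/180.5 = 0.1213.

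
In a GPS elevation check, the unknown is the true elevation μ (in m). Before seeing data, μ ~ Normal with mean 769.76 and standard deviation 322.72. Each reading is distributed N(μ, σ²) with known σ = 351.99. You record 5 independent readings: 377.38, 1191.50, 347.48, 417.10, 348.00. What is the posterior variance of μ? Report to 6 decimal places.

20016.887215

For Normal data with known variance σ², a Normal(μ₀, σ₀²) prior on μ is conjugate. Posterior precision = 1/σ₀² + n/σ²; posterior mean is the precision-weighted average of μ₀ and x̄.
σ₀² = 322.72² = 104148.1984, σ² = 351.99² = 123896.9601; σ² + n·σ₀² = 123896.9601 + 5·104148.1984 = 644637.9521.
Posterior precision = 1/σ₀² + n/σ² = 1/104148.1984 + 5/123896.9601 = (σ² + n·σ₀²)/(σ₀²σ²) = 644637.9521/(104148.1984·123896.9601); posterior variance σₙ² = σ₀²σ²/(σ² + n·σ₀²) = 104148.1984·123896.9601/644637.9521 = 20016.887215.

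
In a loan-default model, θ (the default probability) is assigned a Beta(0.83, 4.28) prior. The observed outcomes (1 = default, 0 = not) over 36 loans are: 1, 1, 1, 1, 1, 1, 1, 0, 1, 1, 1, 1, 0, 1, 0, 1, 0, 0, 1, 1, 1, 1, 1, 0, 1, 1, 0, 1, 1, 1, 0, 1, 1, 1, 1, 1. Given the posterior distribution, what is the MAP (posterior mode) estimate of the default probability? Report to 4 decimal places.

0.7116

The Beta prior is conjugate to a Binomial/Bernoulli likelihood; the update adds successes to α and failures to β.
Posterior: Beta(α+k, β+n−k) = Beta(0.83+28, 4.28+8) = Beta(28.83, 12.28).
Mode of Beta(a,b) for a,b>1 is (a−1)/(a+b−2) = 27.83/39.11 = 0.7116.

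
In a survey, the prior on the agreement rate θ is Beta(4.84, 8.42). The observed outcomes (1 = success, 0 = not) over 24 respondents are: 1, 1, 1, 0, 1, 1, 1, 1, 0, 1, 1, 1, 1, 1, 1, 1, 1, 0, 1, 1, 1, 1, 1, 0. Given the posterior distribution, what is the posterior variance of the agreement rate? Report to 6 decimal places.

The Beta prior is conjugate to a Binomial/Bernoulli likelihood; the update adds successes to α and failures to β.
Posterior: Beta(α+k, β+n−k) = Beta(4.84+20, 8.42+4) = Beta(24.84, 12.42).
Var = αβ/((α+β)²(α+β+1)) = 24.84·12.42/(37.26²·38.26) = 0.005808.

0.005808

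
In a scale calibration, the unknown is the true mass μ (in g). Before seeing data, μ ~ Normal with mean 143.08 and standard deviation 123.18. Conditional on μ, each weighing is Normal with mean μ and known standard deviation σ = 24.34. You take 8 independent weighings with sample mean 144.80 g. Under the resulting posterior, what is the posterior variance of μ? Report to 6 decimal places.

For Normal data with known variance σ², a Normal(μ₀, σ₀²) prior on μ is conjugate. Posterior precision = 1/σ₀² + n/σ²; posterior mean is the precision-weighted average of μ₀ and x̄.
σ₀² = 123.18² = 15173.3124, σ² = 24.34² = 592.4356; σ² + n·σ₀² = 592.4356 + 8·15173.3124 = 121978.9348.
Posterior precision = 1/σ₀² + n/σ² = 1/15173.3124 + 8/592.4356 = (σ² + n·σ₀²)/(σ₀²σ²) = 121978.9348/(15173.3124·592.4356); posterior variance σₙ² = σ₀²σ²/(σ² + n·σ₀²) = 15173.3124·592.4356/121978.9348 = 73.694777.

73.694777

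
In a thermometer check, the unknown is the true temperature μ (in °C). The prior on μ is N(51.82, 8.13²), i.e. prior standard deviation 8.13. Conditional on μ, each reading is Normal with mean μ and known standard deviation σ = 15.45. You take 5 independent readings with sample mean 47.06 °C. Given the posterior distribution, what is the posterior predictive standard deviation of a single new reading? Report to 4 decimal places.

For Normal data with known variance σ², a Normal(μ₀, σ₀²) prior on μ is conjugate. Posterior precision = 1/σ₀² + n/σ²; posterior mean is the precision-weighted average of μ₀ and x̄.
σ₀² = 8.13² = 66.0969, σ² = 15.45² = 238.7025; σ² + n·σ₀² = 238.7025 + 5·66.0969 = 569.187.
Posterior precision = 1/σ₀² + n/σ² = 1/66.0969 + 5/238.7025 = (σ² + n·σ₀²)/(σ₀²σ²) = 569.187/(66.0969·238.7025); posterior variance σₙ² = σ₀²σ²/(σ² + n·σ₀²) = 66.0969·238.7025/569.187 = 27.719353.
Predictive variance for one new observation = σₙ² + σ² = 66.0969·238.7025/569.187 + 238.7025 = σ²·(σ₀² + 569.187)/569.187 = 238.7025·635.2839/569.187 = 266.421853; SD = √(238.7025·635.2839/569.187) = 16.3224.

16.3224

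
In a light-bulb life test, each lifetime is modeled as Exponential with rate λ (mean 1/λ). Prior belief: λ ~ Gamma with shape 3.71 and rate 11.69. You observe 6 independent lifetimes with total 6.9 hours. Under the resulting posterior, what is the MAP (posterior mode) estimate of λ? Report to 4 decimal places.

0.4685

With a Gamma(shape α, rate β) prior on the exponential rate λ, the posterior after n observations with total T = Σxᵢ is Gamma(α+n, β+T).
Posterior: Gamma(3.71+6, 11.69+6.9) = Gamma(9.71, 18.59).
Mode = (α−1)/β = 0.4685.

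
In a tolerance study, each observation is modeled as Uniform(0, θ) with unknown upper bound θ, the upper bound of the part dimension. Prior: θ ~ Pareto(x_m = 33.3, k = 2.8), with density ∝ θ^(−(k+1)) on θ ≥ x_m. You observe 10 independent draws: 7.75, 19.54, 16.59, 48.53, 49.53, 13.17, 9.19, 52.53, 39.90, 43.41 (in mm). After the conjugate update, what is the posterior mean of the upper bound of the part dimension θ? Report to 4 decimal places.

56.9817

A Pareto(scale x_m, shape k) prior on the upper bound θ of Uniform(0, θ) is conjugate: posterior is Pareto(max(x_m, max xᵢ), k + n).
Sample maximum = 52.53; prior scale x_m = 33.3 → posterior scale = max = 52.53.
Posterior shape = 2.8 + 10 = 12.8.
E[θ|data] = k·x_m/(k−1) = 12.8·52.53/11.8 = 56.9817.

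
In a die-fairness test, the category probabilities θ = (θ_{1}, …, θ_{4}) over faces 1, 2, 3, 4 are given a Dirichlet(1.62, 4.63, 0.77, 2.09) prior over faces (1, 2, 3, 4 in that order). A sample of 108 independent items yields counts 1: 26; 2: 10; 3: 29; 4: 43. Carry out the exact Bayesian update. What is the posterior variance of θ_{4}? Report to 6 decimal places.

0.002005

The Dirichlet prior is conjugate to the Multinomial likelihood: each posterior αⱼ = prior αⱼ + observed count nⱼ.
Posterior concentration: (27.62, 14.63, 29.77, 45.09), total = 117.11.
Var[θ_j] = α_j(Σα−α_j)/((Σα)²(Σα+1)) = 45.09·72.02/(117.11²·118.11) = 0.002005.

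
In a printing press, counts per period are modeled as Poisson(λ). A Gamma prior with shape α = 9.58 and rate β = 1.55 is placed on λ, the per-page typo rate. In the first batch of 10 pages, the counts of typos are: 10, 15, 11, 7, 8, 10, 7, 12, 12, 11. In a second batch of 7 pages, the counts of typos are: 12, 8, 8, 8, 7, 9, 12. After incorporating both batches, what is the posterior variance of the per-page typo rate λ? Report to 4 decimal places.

With a Gamma(shape α, rate β) prior, the Poisson likelihood is conjugate: the posterior is Gamma(α + ΣXᵢ, β + n).
Batch 1: sum of counts S = 103 over n = 10 pages.
After batch 1: Gamma(α+S, β+n) = Gamma(9.58+103, 1.55+10) = Gamma(112.58, 11.55).
Batch 2: sum of counts S = 64 over n = 7 pages.
After batch 2: Gamma(α+S, β+n) = Gamma(112.58+64, 11.55+7) = Gamma(176.58, 18.55).
Var = α/β² = 176.58/18.55² = 0.5132.

0.5132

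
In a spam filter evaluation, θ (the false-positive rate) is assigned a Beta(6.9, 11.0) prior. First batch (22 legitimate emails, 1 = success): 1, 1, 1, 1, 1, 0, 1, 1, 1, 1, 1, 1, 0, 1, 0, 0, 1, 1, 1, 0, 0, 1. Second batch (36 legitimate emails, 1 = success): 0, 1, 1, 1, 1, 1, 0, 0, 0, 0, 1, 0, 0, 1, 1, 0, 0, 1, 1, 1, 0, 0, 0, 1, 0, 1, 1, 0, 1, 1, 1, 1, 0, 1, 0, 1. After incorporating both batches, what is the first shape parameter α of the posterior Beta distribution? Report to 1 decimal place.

42.9

The Beta prior is conjugate to a Binomial/Bernoulli likelihood; the update adds successes to α and failures to β.
After batch 1: Beta(6.9+16, 11.0+6) = Beta(22.9, 17.0).
After batch 2: Beta(22.9+20, 17.0+16) = Beta(42.9, 33.0).
Posterior α = 42.9.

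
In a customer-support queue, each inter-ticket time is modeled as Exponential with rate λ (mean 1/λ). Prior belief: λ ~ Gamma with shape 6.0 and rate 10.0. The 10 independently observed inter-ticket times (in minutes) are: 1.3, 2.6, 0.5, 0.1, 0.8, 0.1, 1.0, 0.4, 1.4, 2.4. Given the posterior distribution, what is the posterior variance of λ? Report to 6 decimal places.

0.037704

With a Gamma(shape α, rate β) prior on the exponential rate λ, the posterior after n observations with total T = Σxᵢ is Gamma(α+n, β+T).
Sum of observations T = 10.6 minutes; n = 10.
Posterior: Gamma(6.0+10, 10.0+10.6) = Gamma(16.0, 20.6).
Var = α/β² = 0.037704.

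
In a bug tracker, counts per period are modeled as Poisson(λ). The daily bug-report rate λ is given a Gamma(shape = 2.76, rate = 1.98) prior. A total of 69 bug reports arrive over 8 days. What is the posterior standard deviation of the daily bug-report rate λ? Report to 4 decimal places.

0.8488

With a Gamma(shape α, rate β) prior, the Poisson likelihood is conjugate: the posterior is Gamma(α + ΣXᵢ, β + n).
Posterior: Gamma(α+S, β+n) = Gamma(2.76+69, 1.98+8) = Gamma(71.76, 9.98).
SD = √α/β = √71.76/9.98 = 0.8488.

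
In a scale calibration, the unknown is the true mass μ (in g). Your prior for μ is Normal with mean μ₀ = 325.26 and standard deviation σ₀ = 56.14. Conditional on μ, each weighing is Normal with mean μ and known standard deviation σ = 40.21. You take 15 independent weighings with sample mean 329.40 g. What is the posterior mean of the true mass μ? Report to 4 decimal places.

329.2631

For Normal data with known variance σ², a Normal(μ₀, σ₀²) prior on μ is conjugate. Posterior precision = 1/σ₀² + n/σ²; posterior mean is the precision-weighted average of μ₀ and x̄.
n·x̄ = 15·329.40 = 4941.
σ₀² = 56.14² = 3151.6996, σ² = 40.21² = 1616.8441; σ² + n·σ₀² = 1616.8441 + 15·3151.6996 = 48892.3381.
Posterior mean = (μ₀/σ₀² + n·x̄/σ²)/(1/σ₀² + n/σ²) = (σ²·μ₀ + σ₀²·n·x̄)/(σ² + n·σ₀²) = (1616.8441·325.26 + 3151.6996·4941)/48892.3381 = 16098442.435566/48892.3381 = 329.2631.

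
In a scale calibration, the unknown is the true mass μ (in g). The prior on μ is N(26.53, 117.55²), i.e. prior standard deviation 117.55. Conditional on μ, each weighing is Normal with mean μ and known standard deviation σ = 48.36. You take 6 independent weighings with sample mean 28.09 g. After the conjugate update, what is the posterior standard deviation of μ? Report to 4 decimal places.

For Normal data with known variance σ², a Normal(μ₀, σ₀²) prior on μ is conjugate. Posterior precision = 1/σ₀² + n/σ²; posterior mean is the precision-weighted average of μ₀ and x̄.
σ₀² = 117.55² = 13818.0025, σ² = 48.36² = 2338.6896; σ² + n·σ₀² = 2338.6896 + 6·13818.0025 = 85246.7046.
Posterior precision = 1/σ₀² + n/σ² = 1/13818.0025 + 6/2338.6896 = (σ² + n·σ₀²)/(σ₀²σ²) = 85246.7046/(13818.0025·2338.6896); posterior variance σₙ² = σ₀²σ²/(σ² + n·σ₀²) = 13818.0025·2338.6896/85246.7046 = 379.088188.
Posterior SD = √σₙ² = √(13818.0025·2338.6896/85246.7046) = 19.4702.

19.4702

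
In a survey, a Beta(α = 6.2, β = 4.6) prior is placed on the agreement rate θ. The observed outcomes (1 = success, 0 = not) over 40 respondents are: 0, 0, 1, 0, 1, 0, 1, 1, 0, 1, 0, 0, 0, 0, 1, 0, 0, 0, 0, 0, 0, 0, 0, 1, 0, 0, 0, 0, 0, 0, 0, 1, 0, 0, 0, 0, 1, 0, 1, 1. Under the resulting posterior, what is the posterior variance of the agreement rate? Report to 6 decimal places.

0.004323

The Beta prior is conjugate to a Binomial/Bernoulli likelihood; the update adds successes to α and failures to β.
Posterior: Beta(α+k, β+n−k) = Beta(6.2+11, 4.6+29) = Beta(17.2, 33.6).
Var = αβ/((α+β)²(α+β+1)) = 17.2·33.6/(50.8²·51.8) = 0.004323.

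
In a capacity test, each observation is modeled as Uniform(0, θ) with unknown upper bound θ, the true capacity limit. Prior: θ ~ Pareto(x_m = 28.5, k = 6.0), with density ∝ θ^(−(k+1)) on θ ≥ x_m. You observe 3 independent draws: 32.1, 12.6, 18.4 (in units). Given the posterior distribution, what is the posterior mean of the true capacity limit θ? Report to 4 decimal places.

A Pareto(scale x_m, shape k) prior on the upper bound θ of Uniform(0, θ) is conjugate: posterior is Pareto(max(x_m, max xᵢ), k + n).
Sample maximum = 32.1; prior scale x_m = 28.5 → posterior scale = max = 32.1.
Posterior shape = 6.0 + 3 = 9.0.
E[θ|data] = k·x_m/(k−1) = 9.0·32.1/8.0 = 36.1125.

36.1125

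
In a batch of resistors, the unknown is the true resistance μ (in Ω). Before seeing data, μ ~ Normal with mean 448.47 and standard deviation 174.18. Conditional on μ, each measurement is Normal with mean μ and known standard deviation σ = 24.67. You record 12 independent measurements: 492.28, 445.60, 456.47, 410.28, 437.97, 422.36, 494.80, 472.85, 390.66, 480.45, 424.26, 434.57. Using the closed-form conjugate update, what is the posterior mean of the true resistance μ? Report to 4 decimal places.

For Normal data with known variance σ², a Normal(μ₀, σ₀²) prior on μ is conjugate. Posterior precision = 1/σ₀² + n/σ²; posterior mean is the precision-weighted average of μ₀ and x̄.
Σxᵢ = 492.28 + 445.60 + 456.47 + 410.28 + 437.97 + 422.36 + 494.80 + 472.85 + 390.66 + 480.45 + 424.26 + 434.57 = 5362.55, so n·x̄ = 5362.55.
σ₀² = 174.18² = 30338.6724, σ² = 24.67² = 608.6089; σ² + n·σ₀² = 608.6089 + 12·30338.6724 = 364672.6777.
Posterior mean = (μ₀/σ₀² + n·x̄/σ²)/(1/σ₀² + n/σ²) = (σ²·μ₀ + σ₀²·n·x̄)/(σ² + n·σ₀²) = (608.6089·448.47 + 30338.6724·5362.55)/364672.6777 = 162965590.512003/364672.6777 = 446.8818.

446.8818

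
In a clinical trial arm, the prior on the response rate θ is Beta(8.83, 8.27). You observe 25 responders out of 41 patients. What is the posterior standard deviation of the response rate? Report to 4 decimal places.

The Beta prior is conjugate to a Binomial/Bernoulli likelihood; the update adds successes to α and failures to β.
Posterior: Beta(α+k, β+n−k) = Beta(8.83+25, 8.27+16) = Beta(33.83, 24.27).
Var = αβ/((α+β)²(α+β+1)) = 33.83·24.27/(58.10²·59.10) = 0.00411559; SD = √0.00411559 = 0.0642.

0.0642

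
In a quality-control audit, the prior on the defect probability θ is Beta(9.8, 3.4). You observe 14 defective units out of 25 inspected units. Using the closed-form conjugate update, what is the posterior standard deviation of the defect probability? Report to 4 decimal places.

0.0774

The Beta prior is conjugate to a Binomial/Bernoulli likelihood; the update adds successes to α and failures to β.
Posterior: Beta(α+k, β+n−k) = Beta(9.8+14, 3.4+11) = Beta(23.8, 14.4).
Var = αβ/((α+β)²(α+β+1)) = 23.8·14.4/(38.2²·39.2) = 0.00599138; SD = √0.00599138 = 0.0774.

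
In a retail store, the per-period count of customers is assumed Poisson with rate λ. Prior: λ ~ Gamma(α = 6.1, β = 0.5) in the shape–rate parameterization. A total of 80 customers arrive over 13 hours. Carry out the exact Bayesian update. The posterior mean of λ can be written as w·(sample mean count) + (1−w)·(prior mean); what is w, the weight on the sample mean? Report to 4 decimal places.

With a Gamma(shape α, rate β) prior, the Poisson likelihood is conjugate: the posterior is Gamma(α + ΣXᵢ, β + n).
Posterior mean = (α₀+S)/(β₀+n) = [n/(β₀+n)]·(S/n) + [β₀/(β₀+n)]·(α₀/β₀), so only n and β₀ enter the weight.
Weight on data w = n/(β₀+n) = 13/(0.5+13) = 13/13.5 = 0.9630.

0.9630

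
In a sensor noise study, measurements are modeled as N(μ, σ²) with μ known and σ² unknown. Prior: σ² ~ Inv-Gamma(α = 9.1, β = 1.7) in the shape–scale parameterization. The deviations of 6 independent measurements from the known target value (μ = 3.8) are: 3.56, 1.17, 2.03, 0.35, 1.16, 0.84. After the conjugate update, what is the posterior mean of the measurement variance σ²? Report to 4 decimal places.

With known mean μ and an Inverse-Gamma(α, β) prior on σ², the Normal likelihood is conjugate: posterior is Inv-Gamma(α + n/2, β + Σ(xᵢ−μ)²/2).
Σ(xᵢ−μ)² = (3.56)² + (1.17)² + (2.03)² + (0.35)² + (1.16)² + (0.84)² = 20.3371.
Posterior: Inv-Gamma(9.1 + 6/2, 1.7 + 20.3371/2) = Inv-Gamma(12.10, 11.86855).
E[σ²|data] = β/(α−1) = 11.86855/11.10 = 1.0692.

1.0692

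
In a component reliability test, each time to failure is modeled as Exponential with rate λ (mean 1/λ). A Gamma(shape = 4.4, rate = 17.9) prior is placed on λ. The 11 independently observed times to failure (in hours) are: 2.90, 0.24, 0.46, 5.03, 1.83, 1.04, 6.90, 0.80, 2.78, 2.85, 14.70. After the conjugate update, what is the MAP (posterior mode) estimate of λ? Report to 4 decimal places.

0.2507

With a Gamma(shape α, rate β) prior on the exponential rate λ, the posterior after n observations with total T = Σxᵢ is Gamma(α+n, β+T).
Sum of observations T = 39.53 hours; n = 11.
Posterior: Gamma(4.4+11, 17.9+39.53) = Gamma(15.4, 57.43).
Mode = (α−1)/β = 0.2507.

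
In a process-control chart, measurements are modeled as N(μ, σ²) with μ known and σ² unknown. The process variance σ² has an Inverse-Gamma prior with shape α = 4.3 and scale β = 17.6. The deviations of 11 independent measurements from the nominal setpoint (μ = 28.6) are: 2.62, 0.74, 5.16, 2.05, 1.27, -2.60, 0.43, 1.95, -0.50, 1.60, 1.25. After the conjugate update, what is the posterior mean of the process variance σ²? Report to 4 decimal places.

With known mean μ and an Inverse-Gamma(α, β) prior on σ², the Normal likelihood is conjugate: posterior is Inv-Gamma(α + n/2, β + Σ(xᵢ−μ)²/2).
Σ(xᵢ−μ)² = (2.62)² + (0.74)² + (5.16)² + (2.05)² + (1.27)² + (-2.60)² + (0.43)² + (1.95)² + (-0.50)² + (1.60)² + (1.25)² = 54.9729.
Posterior: Inv-Gamma(4.3 + 11/2, 17.6 + 54.9729/2) = Inv-Gamma(9.80, 45.08645).
E[σ²|data] = β/(α−1) = 45.08645/8.80 = 5.1235.

5.1235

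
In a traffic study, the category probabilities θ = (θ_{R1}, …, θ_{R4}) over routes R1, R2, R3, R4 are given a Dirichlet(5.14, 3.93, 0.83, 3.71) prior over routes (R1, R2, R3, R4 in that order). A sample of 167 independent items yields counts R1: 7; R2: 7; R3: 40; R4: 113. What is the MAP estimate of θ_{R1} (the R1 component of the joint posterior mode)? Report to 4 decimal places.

0.0631

The Dirichlet prior is conjugate to the Multinomial likelihood: each posterior αⱼ = prior αⱼ + observed count nⱼ.
Posterior concentration: (12.14, 10.93, 40.83, 116.71), total = 180.61.
Joint mode component: (α_{R1}−1)/(Σα−K) = 11.14/176.61 = 0.0631.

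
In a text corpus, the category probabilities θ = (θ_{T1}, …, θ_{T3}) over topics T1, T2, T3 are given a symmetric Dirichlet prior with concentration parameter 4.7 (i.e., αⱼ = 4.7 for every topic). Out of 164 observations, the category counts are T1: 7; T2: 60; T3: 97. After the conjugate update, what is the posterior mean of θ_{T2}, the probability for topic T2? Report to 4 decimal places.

0.3633

The Dirichlet prior is conjugate to the Multinomial likelihood: each posterior αⱼ = prior αⱼ + observed count nⱼ.
Posterior concentration: (11.7, 64.7, 101.7), total = 178.1.
E[θ_{T2}|data] = α_{T2}/Σα = 64.7/178.1 = 0.3633.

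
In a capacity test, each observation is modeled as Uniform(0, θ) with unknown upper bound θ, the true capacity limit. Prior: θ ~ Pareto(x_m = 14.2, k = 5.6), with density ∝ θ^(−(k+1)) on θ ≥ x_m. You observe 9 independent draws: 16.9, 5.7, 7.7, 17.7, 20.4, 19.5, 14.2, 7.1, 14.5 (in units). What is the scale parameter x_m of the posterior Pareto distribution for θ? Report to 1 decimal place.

A Pareto(scale x_m, shape k) prior on the upper bound θ of Uniform(0, θ) is conjugate: posterior is Pareto(max(x_m, max xᵢ), k + n).
Sample maximum = 20.4; prior scale x_m = 14.2 → posterior scale = max = 20.4.
Posterior shape = 5.6 + 9 = 14.6.
Posterior scale x_m = 20.4.

20.4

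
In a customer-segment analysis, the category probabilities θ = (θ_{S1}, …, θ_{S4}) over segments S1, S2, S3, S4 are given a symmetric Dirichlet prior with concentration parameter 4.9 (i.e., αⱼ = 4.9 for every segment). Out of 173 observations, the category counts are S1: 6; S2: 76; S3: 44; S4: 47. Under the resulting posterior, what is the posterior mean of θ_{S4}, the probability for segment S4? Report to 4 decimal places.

The Dirichlet prior is conjugate to the Multinomial likelihood: each posterior αⱼ = prior αⱼ + observed count nⱼ.
Posterior concentration: (10.9, 80.9, 48.9, 51.9), total = 192.6.
E[θ_{S4}|data] = α_{S4}/Σα = 51.9/192.6 = 0.2695.

0.2695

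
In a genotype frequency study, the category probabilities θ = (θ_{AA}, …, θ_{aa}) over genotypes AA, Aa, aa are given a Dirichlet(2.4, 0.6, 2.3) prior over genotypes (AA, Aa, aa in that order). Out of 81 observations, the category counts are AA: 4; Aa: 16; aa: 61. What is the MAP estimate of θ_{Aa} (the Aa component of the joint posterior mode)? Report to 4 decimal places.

The Dirichlet prior is conjugate to the Multinomial likelihood: each posterior αⱼ = prior αⱼ + observed count nⱼ.
Posterior concentration: (6.4, 16.6, 63.3), total = 86.3.
Joint mode component: (α_{Aa}−1)/(Σα−K) = 15.6/83.3 = 0.1873.

0.1873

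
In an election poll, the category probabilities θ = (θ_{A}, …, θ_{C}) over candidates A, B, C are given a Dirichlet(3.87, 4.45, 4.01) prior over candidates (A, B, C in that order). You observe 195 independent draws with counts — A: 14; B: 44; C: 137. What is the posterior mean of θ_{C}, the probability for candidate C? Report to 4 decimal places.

The Dirichlet prior is conjugate to the Multinomial likelihood: each posterior αⱼ = prior αⱼ + observed count nⱼ.
Posterior concentration: (17.87, 48.45, 141.01), total = 207.33.
E[θ_{C}|data] = α_{C}/Σα = 141.01/207.33 = 0.6801.

0.6801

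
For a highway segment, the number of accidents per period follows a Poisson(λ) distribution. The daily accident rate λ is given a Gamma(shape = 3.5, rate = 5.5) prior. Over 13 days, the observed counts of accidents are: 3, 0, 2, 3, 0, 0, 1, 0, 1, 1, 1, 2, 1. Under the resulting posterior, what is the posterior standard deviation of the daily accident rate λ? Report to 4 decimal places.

0.2325

With a Gamma(shape α, rate β) prior, the Poisson likelihood is conjugate: the posterior is Gamma(α + ΣXᵢ, β + n).
Sum of counts S = 15 over n = 13 days.
Posterior: Gamma(α+S, β+n) = Gamma(3.5+15, 5.5+13) = Gamma(18.5, 18.5).
SD = √α/β = √18.5/18.5 = 0.2325.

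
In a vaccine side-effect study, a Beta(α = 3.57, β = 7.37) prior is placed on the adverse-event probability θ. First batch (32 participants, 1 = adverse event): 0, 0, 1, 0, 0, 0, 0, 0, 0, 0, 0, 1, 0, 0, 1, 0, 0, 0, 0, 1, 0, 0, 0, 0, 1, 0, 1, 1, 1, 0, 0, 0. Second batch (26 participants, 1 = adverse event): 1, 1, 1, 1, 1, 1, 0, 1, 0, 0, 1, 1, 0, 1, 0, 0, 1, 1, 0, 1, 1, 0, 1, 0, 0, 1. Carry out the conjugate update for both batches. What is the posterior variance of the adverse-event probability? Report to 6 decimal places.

0.003431

The Beta prior is conjugate to a Binomial/Bernoulli likelihood; the update adds successes to α and failures to β.
After batch 1: Beta(3.57+8, 7.37+24) = Beta(11.57, 31.37).
After batch 2: Beta(11.57+16, 31.37+10) = Beta(27.57, 41.37).
Var = αβ/((α+β)²(α+β+1)) = 27.57·41.37/(68.94²·69.94) = 0.003431.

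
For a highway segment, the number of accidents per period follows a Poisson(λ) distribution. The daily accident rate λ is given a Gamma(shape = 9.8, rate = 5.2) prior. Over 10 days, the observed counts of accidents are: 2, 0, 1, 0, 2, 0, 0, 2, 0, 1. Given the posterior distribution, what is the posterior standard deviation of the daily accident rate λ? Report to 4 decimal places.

With a Gamma(shape α, rate β) prior, the Poisson likelihood is conjugate: the posterior is Gamma(α + ΣXᵢ, β + n).
Sum of counts S = 8 over n = 10 days.
Posterior: Gamma(α+S, β+n) = Gamma(9.8+8, 5.2+10) = Gamma(17.8, 15.2).
SD = √α/β = √17.8/15.2 = 0.2776.

0.2776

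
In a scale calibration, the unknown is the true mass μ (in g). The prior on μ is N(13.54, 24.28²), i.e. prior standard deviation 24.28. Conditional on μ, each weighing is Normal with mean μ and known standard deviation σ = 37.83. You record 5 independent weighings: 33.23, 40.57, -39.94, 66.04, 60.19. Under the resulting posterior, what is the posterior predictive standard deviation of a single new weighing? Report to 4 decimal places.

40.2962

For Normal data with known variance σ², a Normal(μ₀, σ₀²) prior on μ is conjugate. Posterior precision = 1/σ₀² + n/σ²; posterior mean is the precision-weighted average of μ₀ and x̄.
σ₀² = 24.28² = 589.5184, σ² = 37.83² = 1431.1089; σ² + n·σ₀² = 1431.1089 + 5·589.5184 = 4378.7009.
Posterior precision = 1/σ₀² + n/σ² = 1/589.5184 + 5/1431.1089 = (σ² + n·σ₀²)/(σ₀²σ²) = 4378.7009/(589.5184·1431.1089); posterior variance σₙ² = σ₀²σ²/(σ² + n·σ₀²) = 589.5184·1431.1089/4378.7009 = 192.674733.
Predictive variance for one new observation = σₙ² + σ² = 589.5184·1431.1089/4378.7009 + 1431.1089 = σ²·(σ₀² + 4378.7009)/4378.7009 = 1431.1089·4968.2193/4378.7009 = 1623.783633; SD = √(1431.1089·4968.2193/4378.7009) = 40.2962.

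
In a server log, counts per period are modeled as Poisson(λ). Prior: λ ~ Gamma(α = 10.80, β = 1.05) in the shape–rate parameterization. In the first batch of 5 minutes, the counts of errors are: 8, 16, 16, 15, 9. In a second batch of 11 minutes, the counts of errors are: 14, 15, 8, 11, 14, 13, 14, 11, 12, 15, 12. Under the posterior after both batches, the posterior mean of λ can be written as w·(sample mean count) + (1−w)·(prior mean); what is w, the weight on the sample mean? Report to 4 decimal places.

With a Gamma(shape α, rate β) prior, the Poisson likelihood is conjugate: the posterior is Gamma(α + ΣXᵢ, β + n).
Total number of minutes: n = 5 + 11 = 16.
Posterior mean = (α₀+S)/(β₀+n) = [n/(β₀+n)]·(S/n) + [β₀/(β₀+n)]·(α₀/β₀), so only n and β₀ enter the weight.
Weight on data w = n/(β₀+n) = 16/(1.05+16) = 16/17.05 = 0.9384.

0.9384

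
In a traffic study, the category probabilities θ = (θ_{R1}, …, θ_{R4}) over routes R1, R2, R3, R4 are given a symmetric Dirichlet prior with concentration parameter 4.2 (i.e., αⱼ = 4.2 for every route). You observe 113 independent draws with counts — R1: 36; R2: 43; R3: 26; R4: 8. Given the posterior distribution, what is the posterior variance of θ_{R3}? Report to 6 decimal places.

The Dirichlet prior is conjugate to the Multinomial likelihood: each posterior αⱼ = prior αⱼ + observed count nⱼ.
Posterior concentration: (40.2, 47.2, 30.2, 12.2), total = 129.8.
Var[θ_j] = α_j(Σα−α_j)/((Σα)²(Σα+1)) = 30.2·99.6/(129.8²·130.8) = 0.001365.

0.001365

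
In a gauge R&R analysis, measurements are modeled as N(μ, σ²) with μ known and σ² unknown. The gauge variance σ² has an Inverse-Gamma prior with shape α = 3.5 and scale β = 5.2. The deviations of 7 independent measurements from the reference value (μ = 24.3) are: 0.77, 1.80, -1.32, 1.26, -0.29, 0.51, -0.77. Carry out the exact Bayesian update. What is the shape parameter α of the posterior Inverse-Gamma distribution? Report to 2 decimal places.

With known mean μ and an Inverse-Gamma(α, β) prior on σ², the Normal likelihood is conjugate: posterior is Inv-Gamma(α + n/2, β + Σ(xᵢ−μ)²/2).
Σ(xᵢ−μ)² = (0.77)² + (1.80)² + (-1.32)² + (1.26)² + (-0.29)² + (0.51)² + (-0.77)² = 8.1000.
Posterior: Inv-Gamma(3.5 + 7/2, 5.2 + 8.1000/2) = Inv-Gamma(7.00, 9.25000).
Posterior α = 7.00.

7.00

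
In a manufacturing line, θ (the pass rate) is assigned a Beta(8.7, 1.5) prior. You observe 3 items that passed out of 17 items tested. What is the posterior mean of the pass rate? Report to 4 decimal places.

0.4301

The Beta prior is conjugate to a Binomial/Bernoulli likelihood; the update adds successes to α and failures to β.
Posterior: Beta(α+k, β+n−k) = Beta(8.7+3, 1.5+14) = Beta(11.7, 15.5).
Posterior mean = α/(α+β) = 11.7/27.2 = 0.4301.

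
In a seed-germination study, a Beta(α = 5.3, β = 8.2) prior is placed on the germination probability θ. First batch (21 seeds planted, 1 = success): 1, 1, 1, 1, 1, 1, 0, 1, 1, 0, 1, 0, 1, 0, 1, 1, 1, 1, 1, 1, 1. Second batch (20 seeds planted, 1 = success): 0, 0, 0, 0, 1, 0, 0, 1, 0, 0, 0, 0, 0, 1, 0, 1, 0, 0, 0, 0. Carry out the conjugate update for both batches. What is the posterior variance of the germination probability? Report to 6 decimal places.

0.004499

The Beta prior is conjugate to a Binomial/Bernoulli likelihood; the update adds successes to α and failures to β.
After batch 1: Beta(5.3+17, 8.2+4) = Beta(22.3, 12.2).
After batch 2: Beta(22.3+4, 12.2+16) = Beta(26.3, 28.2).
Var = αβ/((α+β)²(α+β+1)) = 26.3·28.2/(54.5²·55.5) = 0.004499.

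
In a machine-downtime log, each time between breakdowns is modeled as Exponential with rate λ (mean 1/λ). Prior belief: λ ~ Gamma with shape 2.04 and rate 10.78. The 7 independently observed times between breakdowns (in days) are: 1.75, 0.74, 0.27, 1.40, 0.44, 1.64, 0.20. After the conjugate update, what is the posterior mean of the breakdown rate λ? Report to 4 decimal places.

0.5250

With a Gamma(shape α, rate β) prior on the exponential rate λ, the posterior after n observations with total T = Σxᵢ is Gamma(α+n, β+T).
Sum of observations T = 6.44 days; n = 7.
Posterior: Gamma(2.04+7, 10.78+6.44) = Gamma(9.04, 17.22).
Posterior mean of λ = α/β = 9.04/17.22 = 0.5250.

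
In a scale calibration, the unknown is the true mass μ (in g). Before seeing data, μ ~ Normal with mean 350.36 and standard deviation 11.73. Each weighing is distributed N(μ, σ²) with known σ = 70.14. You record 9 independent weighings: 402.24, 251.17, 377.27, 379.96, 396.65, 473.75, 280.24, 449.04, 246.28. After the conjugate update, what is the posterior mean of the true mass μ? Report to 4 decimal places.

For Normal data with known variance σ², a Normal(μ₀, σ₀²) prior on μ is conjugate. Posterior precision = 1/σ₀² + n/σ²; posterior mean is the precision-weighted average of μ₀ and x̄.
Σxᵢ = 402.24 + 251.17 + 377.27 + 379.96 + 396.65 + 473.75 + 280.24 + 449.04 + 246.28 = 3256.6, so n·x̄ = 3256.6.
σ₀² = 11.73² = 137.5929, σ² = 70.14² = 4919.6196; σ² + n·σ₀² = 4919.6196 + 9·137.5929 = 6157.9557.
Posterior mean = (μ₀/σ₀² + n·x̄/σ²)/(1/σ₀² + n/σ²) = (σ²·μ₀ + σ₀²·n·x̄)/(σ² + n·σ₀²) = (4919.6196·350.36 + 137.5929·3256.6)/6157.9557 = 2171722.961196/6157.9557 = 352.6695.

352.6695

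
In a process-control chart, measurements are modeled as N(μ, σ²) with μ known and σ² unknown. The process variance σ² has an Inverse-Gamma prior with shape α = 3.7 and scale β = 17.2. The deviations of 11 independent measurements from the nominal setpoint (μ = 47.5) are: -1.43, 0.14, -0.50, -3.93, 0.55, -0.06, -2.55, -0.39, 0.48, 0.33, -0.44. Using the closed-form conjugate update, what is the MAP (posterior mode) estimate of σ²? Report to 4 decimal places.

2.9242

With known mean μ and an Inverse-Gamma(α, β) prior on σ², the Normal likelihood is conjugate: posterior is Inv-Gamma(α + n/2, β + Σ(xᵢ−μ)²/2).
Σ(xᵢ−μ)² = (-1.43)² + (0.14)² + (-0.50)² + (-3.93)² + (0.55)² + (-0.06)² + (-2.55)² + (-0.39)² + (0.48)² + (0.33)² + (-0.44)² = 25.2530.
Posterior: Inv-Gamma(3.7 + 11/2, 17.2 + 25.2530/2) = Inv-Gamma(9.20, 29.82650).
Mode = β/(α+1) = 29.82650/10.20 = 2.9242.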